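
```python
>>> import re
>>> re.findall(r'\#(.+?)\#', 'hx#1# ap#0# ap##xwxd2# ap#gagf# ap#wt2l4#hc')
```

With the lazy modifier that quantifier settles for the fewest repetitions that let the rest of the pattern succeed (the atoms after it are unaffected and can still be greedy).
Because there's exactly one group, `findall` drops the full match and keeps group 1 from each hit.

['1', '0', '#xwxd2', 'gagf', 'wt2l4']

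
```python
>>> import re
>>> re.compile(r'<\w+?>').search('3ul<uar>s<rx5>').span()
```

`re.search` scans for the first position where the pattern succeeds.
The match spans [3:8] → '<uar>'.

(3, 8)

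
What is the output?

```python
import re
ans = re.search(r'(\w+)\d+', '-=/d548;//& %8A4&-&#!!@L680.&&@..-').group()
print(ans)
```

d548

This matches one or more of a word character (captured); then one or more of a digit.
`re.search` scans for the first position where the pattern succeeds.
The match spans [3:7] → 'd548'.
Captured: group 1 = 'd54'.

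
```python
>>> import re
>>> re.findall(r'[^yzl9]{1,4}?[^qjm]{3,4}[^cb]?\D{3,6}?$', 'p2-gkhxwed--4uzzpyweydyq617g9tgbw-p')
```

Pattern: 1 to 4 of any character except [yzl9] (lazy); then 3 to 4 of any character except [qjm], then optionally any character except [cb], then 3 to 6 of a non-digit (lazy); then anchored at the end.
No capturing groups, so `findall` returns the 1 full match string.

['q617g9tgbw-p']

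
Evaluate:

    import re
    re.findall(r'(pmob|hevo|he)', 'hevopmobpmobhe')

Alternation isn't longest-match — the leftmost alternative that fits at this position is chosen.
Matches: at [0:4] match 'hevo', group 1 = 'hevo'; at [4:8] match 'pmob', group 1 = 'pmob'; at [8:12] match 'pmob', group 1 = 'pmob'; at [12:14] match 'he', group 1 = 'he'.
`findall` collects group 1 from each match (4 total).

['hevo', 'pmob', 'pmob', 'he']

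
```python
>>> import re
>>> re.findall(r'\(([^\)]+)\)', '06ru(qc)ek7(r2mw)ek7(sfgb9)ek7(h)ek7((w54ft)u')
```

['qc', 'r2mw', 'sfgb9', 'h', '(w54ft']

One capturing group, so `findall` returns just the captured substring from each match — 5 in all.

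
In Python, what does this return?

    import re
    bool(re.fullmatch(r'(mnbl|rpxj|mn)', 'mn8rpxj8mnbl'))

False

For `fullmatch`, every character of the input must be accounted for by the pattern.
Here the string isn't matched end-to-end, so the call returns None, and `bool(None)` is False.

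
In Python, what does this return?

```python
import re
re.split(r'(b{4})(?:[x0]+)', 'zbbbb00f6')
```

['z', 'bbbb', 'f6']

Pattern: exactly 4 of a literal 'b' (captured); then one or more of one of [x0] (non-capturing group).
Matches to split on: at [1:7] → 'bbbb00'.
With a capturing group present, the delimiter's captured portion is kept in the result list.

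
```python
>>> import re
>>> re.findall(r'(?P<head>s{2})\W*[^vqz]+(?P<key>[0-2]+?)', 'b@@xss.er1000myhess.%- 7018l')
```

[('ss', '1')]

The pattern matches exactly 2 of a literal 's' (captured as 'head'); then zero or more of a non-word character, then one or more of any character except [vqz]; then one or more of a character in [0-2] (lazy) (captured as 'key').
Walking the string: at [4:26] match 'ss.er1000myhess.%- 701', groups = ('ss', '1').
Multiple groups make `findall` return tuples — one 2-tuple for the one match.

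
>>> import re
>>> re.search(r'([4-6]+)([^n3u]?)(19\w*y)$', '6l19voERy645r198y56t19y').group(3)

The pattern matches one or more of a character in [4-6] (captured); then optionally any character except [n3u] (captured); then the literal '19', then zero or more of a word character, then the literal 'y' (captured); then anchored at the end.
`re.search` scans for the first position where the pattern succeeds.
The match spans [0:23] → '6l19voERy645r198y56t19y'.
Captured: group 1 = '6', group 2 = 'l', group 3 = '19voERy645r198y56t19y'.

'19voERy645r198y56t19y'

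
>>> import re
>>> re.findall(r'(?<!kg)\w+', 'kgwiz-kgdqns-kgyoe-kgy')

['kgwiz', 'kgdqns', 'kgyoe', 'kgy']

Because the assertion is negative and zero-width, positions next to the forbidden text are skipped.
Scanning left to right: at [0:5] → 'kgwiz'; at [6:12] → 'kgdqns'; at [13:18] → 'kgyoe'; at [19:22] → 'kgy'.
No capturing groups, so `findall` returns the 4 full match strings.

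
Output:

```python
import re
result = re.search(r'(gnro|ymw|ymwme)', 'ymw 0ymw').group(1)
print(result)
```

The match spans [0:3] → 'ymw'.
Captured: group 1 = 'ymw'.

ymw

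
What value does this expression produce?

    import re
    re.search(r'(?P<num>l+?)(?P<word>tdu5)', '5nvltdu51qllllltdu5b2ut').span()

The pattern matches one or more of a literal 'l' (lazy) (captured as 'num'); then the literal 't', then the literal 'du5' (captured as 'word').
`search` walks the string left to right and returns the first match it finds.
The match spans [3:8] → 'ltdu5'.
Captured: group 1 = 'l', group 2 = 'tdu5'.

(3, 8)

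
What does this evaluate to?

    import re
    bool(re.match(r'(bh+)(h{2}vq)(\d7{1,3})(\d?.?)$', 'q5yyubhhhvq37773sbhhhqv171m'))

False

Pattern: the literal 'b', then one or more of a literal 'h' (captured); then exactly 2 of a literal 'h', then the literal 'vq' (captured); then a digit, then 1 to 3 of a literal '7' (captured); then optionally a digit, then optionally any character (captured); then anchored at the end.
`match` is anchored at position 0; if the pattern doesn't fit there, it returns None.
Here position 0 doesn't satisfy it, so the call returns None, and `bool(None)` is False.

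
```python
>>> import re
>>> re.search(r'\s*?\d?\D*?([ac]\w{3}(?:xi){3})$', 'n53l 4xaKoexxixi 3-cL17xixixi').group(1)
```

'cL17xixixi'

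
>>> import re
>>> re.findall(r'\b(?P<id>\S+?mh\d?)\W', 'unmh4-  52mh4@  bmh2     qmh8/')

['unmh4', '52mh4', 'bmh2', 'qmh8']

Pattern: a word boundary (`\b`, zero-width); then one or more of a non-whitespace character (lazy), then the literal 'mh', then optionally a digit (captured as 'id'); then a non-word character.
Walking the string: at [0:6] match 'unmh4-', group 1 = 'unmh4'; at [8:14] match '52mh4@', group 1 = '52mh4'; at [16:21] match 'bmh2 ', group 1 = 'bmh2'; at [25:30] match 'qmh8/', group 1 = 'qmh8'.
`findall` collects group 1 from each match (4 total).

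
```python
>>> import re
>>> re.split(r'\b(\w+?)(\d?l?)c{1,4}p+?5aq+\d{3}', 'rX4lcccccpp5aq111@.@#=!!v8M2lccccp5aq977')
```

['', 'rX4lc', '', '@.@#=!!', 'v8M', '2l', '']

This matches a word boundary (`\b`, zero-width); then one or more of a word character (lazy) (captured); then optionally a digit, then optionally the literal 'l' (captured); then 1 to 4 of a literal 'c'; then one or more of the literal 'p' (lazy), then the literal '5a'; then one or more of the literal 'q', then exactly 3 of a digit.
A non-greedy quantifier consumes as few characters as it can — just enough that the remainder of the pattern still matches from where it stops; whatever follows it matches normally.
Matches to split on: at [0:17] → 'rX4lcccccpp5aq111'; at [24:40] → 'v8M2lccccp5aq977'.
`re.split` interleaves the captured-group text with the surrounding fragments.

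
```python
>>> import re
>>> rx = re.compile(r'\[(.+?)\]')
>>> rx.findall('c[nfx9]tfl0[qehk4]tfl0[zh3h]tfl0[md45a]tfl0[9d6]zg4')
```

['nfx9', 'qehk4', 'zh3h', 'md45a', '9d6']

Scanning left to right: at [1:7] match '[nfx9]', group 1 = 'nfx9'; at [11:18] match '[qehk4]', group 1 = 'qehk4'; at [22:28] match '[zh3h]', group 1 = 'zh3h'; at [32:39] match '[md45a]', group 1 = 'md45a'; at [43:48] match '[9d6]', group 1 = '9d6'.
Because there's exactly one group, `findall` drops the full match and keeps group 1 from each hit.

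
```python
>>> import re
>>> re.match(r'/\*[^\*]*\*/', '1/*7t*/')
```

None

`match` is anchored at position 0; if the pattern doesn't fit there, it returns None.
Here position 0 doesn't satisfy it, so the call returns None.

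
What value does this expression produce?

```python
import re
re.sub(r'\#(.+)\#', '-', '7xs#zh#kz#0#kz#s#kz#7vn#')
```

'7xs-'

Matches: at [3:24] → '#zh#kz#0#kz#s#kz#7vn#'.
Every occurrence is swapped for '-'.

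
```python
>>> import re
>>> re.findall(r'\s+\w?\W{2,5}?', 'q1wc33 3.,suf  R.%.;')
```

[' 3.,', '  R.%']

The `?` after the quantifier makes it lazy — it takes as little as possible before letting the rest of the pattern try.
No capturing groups, so `findall` returns the 2 full match strings.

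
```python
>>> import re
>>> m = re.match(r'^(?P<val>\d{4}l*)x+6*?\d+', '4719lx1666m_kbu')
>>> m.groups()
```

The match spans [0:10] → '4719lx1666'.
Captured: group 1 = '4719l'.

('4719l',)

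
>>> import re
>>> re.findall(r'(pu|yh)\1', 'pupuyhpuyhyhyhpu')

['pu', 'yh']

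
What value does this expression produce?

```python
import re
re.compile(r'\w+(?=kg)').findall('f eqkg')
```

['eq']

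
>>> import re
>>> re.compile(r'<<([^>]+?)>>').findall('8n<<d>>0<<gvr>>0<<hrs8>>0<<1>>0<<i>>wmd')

`findall` collects group 1 from each match (5 total).

['d', 'gvr', 'hrs8', '1', 'i']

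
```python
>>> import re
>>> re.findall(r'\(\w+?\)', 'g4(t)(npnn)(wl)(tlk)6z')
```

No capturing groups, so `findall` returns the 4 full match strings.

['(t)', '(npnn)', '(wl)', '(tlk)']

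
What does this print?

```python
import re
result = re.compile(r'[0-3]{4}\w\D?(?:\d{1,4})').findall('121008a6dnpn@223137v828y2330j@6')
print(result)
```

['121008', '223137', '2330j@6']

The pattern matches exactly 4 of a character in [0-3], then a word character, then optionally a non-digit; then 1 to 4 of a digit (non-capturing group).
Walking the string: at [0:6] → '121008'; at [13:19] → '223137'; at [24:31] → '2330j@6'.
With no groups in the pattern, `findall` gives back each whole match — 3 here.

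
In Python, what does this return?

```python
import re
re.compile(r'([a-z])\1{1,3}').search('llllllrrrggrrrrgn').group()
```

'llll'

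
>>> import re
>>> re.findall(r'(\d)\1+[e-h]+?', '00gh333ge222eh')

['0', '3', '2']

A backreference is literal: `\1` must see the identical characters the first group matched.
With a single group, `findall` returns only what that group captured — 3 items.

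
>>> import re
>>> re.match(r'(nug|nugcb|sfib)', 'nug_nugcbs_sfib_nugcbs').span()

(0, 3)

`match` is anchored at position 0; if the pattern doesn't fit there, it returns None.
The match spans [0:3] → 'nug'.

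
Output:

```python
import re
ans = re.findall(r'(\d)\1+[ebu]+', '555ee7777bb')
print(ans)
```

A backreference is literal: `\1` must see the identical characters the first group matched.
Scanning left to right: at [0:5] match '555ee', group 1 = '5'; at [5:11] match '7777bb', group 1 = '7'.
With a single group, `findall` returns only what that group captured — 2 items.

['5', '7']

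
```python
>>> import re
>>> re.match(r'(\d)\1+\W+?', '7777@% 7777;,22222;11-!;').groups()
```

The match spans [0:5] → '7777@'.
Captured: group 1 = '7'.

('7',)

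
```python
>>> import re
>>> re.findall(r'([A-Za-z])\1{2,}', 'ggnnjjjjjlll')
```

A backreference is literal: `\1` must see the identical characters the first group matched.
With a single group, `findall` returns only what that group captured — 2 items.

['j', 'l']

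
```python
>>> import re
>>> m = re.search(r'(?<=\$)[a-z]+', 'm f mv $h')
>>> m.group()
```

Because the assertion is zero-width, the text it checks is not consumed and won't appear in the result.
`re.search` scans for the first position where the pattern succeeds.
The match spans [8:9] → 'h'.

'h'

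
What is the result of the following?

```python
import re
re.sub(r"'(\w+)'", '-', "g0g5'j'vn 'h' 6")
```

`sub` substitutes '-' at each match site.

'g0g5-vn - 6'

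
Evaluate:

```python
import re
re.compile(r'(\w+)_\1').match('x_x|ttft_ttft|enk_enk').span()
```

After group 1 captures some text, `\1` only succeeds where that same text appears again.
`match` is anchored at position 0; if the pattern doesn't fit there, it returns None.
The match spans [0:3] → 'x_x'.
Captured: group 1 = 'x'.

(0, 3)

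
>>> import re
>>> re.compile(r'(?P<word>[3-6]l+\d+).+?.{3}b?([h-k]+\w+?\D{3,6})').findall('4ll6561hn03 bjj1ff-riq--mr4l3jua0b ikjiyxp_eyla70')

[('4ll6561', 'jj1ff-riq'), ('4l3', 'ikjiyxp_eyl')]

A `+?`/`*?`/`{m,n}?` starts at its minimum and grows only as far as needed for what follows to match.
2 groups means each result is a tuple of 2 captured strings — 2 here.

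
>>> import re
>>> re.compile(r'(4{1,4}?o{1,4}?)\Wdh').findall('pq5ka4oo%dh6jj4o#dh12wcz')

`findall` collects group 1 from each match (2 total).

['4oo', '4o']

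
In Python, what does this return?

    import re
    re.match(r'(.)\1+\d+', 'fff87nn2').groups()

The match spans [0:5] → 'fff87'.
Captured: group 1 = 'f'.

('f',)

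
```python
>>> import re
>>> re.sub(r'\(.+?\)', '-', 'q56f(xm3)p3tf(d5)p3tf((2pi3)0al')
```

The `?` after the quantifier makes it lazy — it takes as little as possible before letting the rest of the pattern try.
Matches: at [4:9] → '(xm3)'; at [13:17] → '(d5)'; at [21:28] → '((2pi3)'.
Every occurrence is swapped for '-'.

'q56f-p3tf-p3tf-0al'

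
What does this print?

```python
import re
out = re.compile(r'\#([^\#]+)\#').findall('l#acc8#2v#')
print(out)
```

['acc8']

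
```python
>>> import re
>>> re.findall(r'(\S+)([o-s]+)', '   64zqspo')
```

The pattern matches one or more of a non-whitespace character (captured); then one or more of a character in [o-s] (captured).
Scanning left to right: at [3:10] match '64zqspo', groups = ('64zqsp', 'o').
With 2 capturing groups, `findall` returns a 2-tuple per match.

[('64zqsp', 'o')]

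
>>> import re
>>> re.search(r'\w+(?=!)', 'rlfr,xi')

The positive lookaround only admits positions where the adjacent text matches; those characters stay outside the span.
`re.search` scans for the first position where the pattern succeeds.
Here the pattern never matches, so the call returns None.

None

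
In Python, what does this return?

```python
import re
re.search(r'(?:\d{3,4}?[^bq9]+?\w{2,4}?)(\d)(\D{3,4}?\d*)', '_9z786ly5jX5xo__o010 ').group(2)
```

The match spans [3:15] → '786ly5jX5xo_'.
Captured: group 1 = '5', group 2 = 'xo_'.

'xo_'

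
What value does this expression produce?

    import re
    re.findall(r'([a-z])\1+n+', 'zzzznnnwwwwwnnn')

['z', 'w']

`\1` is not a pattern — it's the concrete string captured by group 1, re-applied verbatim.
Walking the string: at [0:7] match 'zzzznnn', group 1 = 'z'; at [7:15] match 'wwwwwnnn', group 1 = 'w'.
With a single group, `findall` returns only what that group captured — 2 items.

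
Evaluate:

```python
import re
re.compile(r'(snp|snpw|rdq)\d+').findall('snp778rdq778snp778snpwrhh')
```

Matches: at [0:6] match 'snp778', group 1 = 'snp'; at [6:12] match 'rdq778', group 1 = 'rdq'; at [12:18] match 'snp778', group 1 = 'snp'.
With a single group, `findall` returns only what that group captured — 3 items.

['snp', 'rdq', 'snp']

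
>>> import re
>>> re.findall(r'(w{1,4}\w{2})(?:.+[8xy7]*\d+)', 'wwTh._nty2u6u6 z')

['wwTh']

Pattern: 1 to 4 of the literal 'w', then exactly 2 of a word character (captured); then one or more of any character, then zero or more of one of [8xy7], then one or more of a digit (non-capturing group).
Because there's exactly one group, `findall` drops the full match and keeps group 1 from the one hit.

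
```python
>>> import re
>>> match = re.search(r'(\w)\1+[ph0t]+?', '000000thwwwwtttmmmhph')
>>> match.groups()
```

('0',)

After group 1 captures some text, `\1` only succeeds where that same text appears again.
`search` walks the string left to right and returns the first match it finds.
The match spans [0:7] → '000000t'.
Captured: group 1 = '0'.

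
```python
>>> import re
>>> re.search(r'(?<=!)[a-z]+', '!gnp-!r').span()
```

(1, 4)

Lookahead/lookbehind check context without consuming it, so the matched span excludes the asserted characters.
`search` walks the string left to right and returns the first match it finds.
The match spans [1:4] → 'gnp'.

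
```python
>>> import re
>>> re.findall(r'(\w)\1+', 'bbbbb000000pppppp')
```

['b', '0', 'p']

A backreference is literal: `\1` must see the identical characters the first group matched.
Matches: at [0:5] match 'bbbbb', group 1 = 'b'; at [5:11] match '000000', group 1 = '0'; at [11:17] match 'pppppp', group 1 = 'p'.
`findall` collects group 1 from each match (3 total).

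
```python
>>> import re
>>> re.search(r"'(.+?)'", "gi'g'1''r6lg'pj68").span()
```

With the lazy modifier that quantifier settles for the fewest repetitions that let the rest of the pattern succeed (the atoms after it are unaffected and can still be greedy).
The match spans [2:5] → "'g'".

(2, 5)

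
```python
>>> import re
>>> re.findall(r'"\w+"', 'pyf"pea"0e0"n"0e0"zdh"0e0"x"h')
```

['"pea"', '"n"', '"zdh"', '"x"']

Scanning left to right: at [3:8] → '"pea"'; at [11:14] → '"n"'; at [17:22] → '"zdh"'; at [25:28] → '"x"'.
Since nothing is captured, `findall` lists the 4 matched substrings directly.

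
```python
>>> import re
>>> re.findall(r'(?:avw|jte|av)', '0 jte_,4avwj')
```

['jte', 'avw']

The regex engine tests alternatives in the order written; an earlier branch that matches wins even if a later one would match more.
`findall` yields the raw match text (2 of them) because the pattern has no groups.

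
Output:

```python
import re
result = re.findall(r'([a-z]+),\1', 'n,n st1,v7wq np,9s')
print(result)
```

['n']

`\1` is not a pattern — it's the concrete string captured by group 1, re-applied verbatim.
Matches: at [0:3] match 'n,n', group 1 = 'n'.
One capturing group, so `findall` returns just the captured substring from the one match — 1 in all.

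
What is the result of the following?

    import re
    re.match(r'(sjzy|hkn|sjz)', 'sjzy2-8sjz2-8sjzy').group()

'sjzy'

Alternation isn't longest-match — the leftmost alternative that fits at this position is chosen.
`match` is anchored at position 0; if the pattern doesn't fit there, it returns None.
The match spans [0:4] → 'sjzy'.
Captured: group 1 = 'sjzy'.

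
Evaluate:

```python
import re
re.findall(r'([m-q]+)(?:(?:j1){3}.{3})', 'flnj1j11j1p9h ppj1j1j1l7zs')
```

['pp']

The pattern matches one or more of a character in [m-q] (captured); then the literal 'j1' repeated 3 times, then exactly 3 of any character (non-capturing group).
One capturing group, so `findall` returns just the captured substring from the one match — 1 in all.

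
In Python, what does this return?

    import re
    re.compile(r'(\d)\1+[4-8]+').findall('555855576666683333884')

After group 1 captures some text, `\1` only succeeds where that same text appears again.
With a single group, `findall` returns only what that group captured — 2 items.

['5', '3']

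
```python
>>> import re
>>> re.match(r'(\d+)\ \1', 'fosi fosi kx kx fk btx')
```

None

`\1` has to match the exact text group 1 already captured.
`re.match` won't scan ahead — the pattern has to work from the very first character.
Here position 0 doesn't satisfy it, so the call returns None.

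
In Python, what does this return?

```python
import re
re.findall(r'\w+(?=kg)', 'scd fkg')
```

['f']

The positive lookaround only admits positions where the adjacent text matches; those characters stay outside the span.
Matches: at [4:5] → 'f'.
With no groups in the pattern, `findall` gives back each whole match — 1 here.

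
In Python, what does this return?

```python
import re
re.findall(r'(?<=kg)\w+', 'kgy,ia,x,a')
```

['y']

The positive lookaround only admits positions where the adjacent text matches; those characters stay outside the span.
No capturing groups, so `findall` returns the 1 full match string.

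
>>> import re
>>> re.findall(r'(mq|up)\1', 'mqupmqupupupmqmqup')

['up', 'mq']

`\1` has to match the exact text group 1 already captured.
Walking the string: at [6:10] match 'upup', group 1 = 'up'; at [12:16] match 'mqmq', group 1 = 'mq'.
With a single group, `findall` returns only what that group captured — 2 items.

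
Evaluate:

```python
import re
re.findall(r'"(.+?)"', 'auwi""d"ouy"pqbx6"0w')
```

['"d', 'pqbx6']

A non-greedy quantifier consumes as few characters as it can — just enough that the remainder of the pattern still matches from where it stops; whatever follows it matches normally.
Walking the string: at [4:8] match '""d"', group 1 = '"d'; at [11:18] match '"pqbx6"', group 1 = 'pqbx6'.
Because there's exactly one group, `findall` drops the full match and keeps group 1 from each hit.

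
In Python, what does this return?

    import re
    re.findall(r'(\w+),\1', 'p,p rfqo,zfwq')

['p']

The backreference `\1` re-matches whatever the first group consumed, character for character.
With a single group, `findall` returns only what that group captured — 1 item.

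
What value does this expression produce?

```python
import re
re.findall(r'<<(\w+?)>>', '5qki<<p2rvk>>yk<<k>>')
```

Walking the string: at [4:13] match '<<p2rvk>>', group 1 = 'p2rvk'; at [15:20] match '<<k>>', group 1 = 'k'.
Because there's exactly one group, `findall` drops the full match and keeps group 1 from each hit.

['p2rvk', 'k']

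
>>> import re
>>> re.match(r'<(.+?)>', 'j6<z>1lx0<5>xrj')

None

`match` is anchored at position 0; if the pattern doesn't fit there, it returns None.
Here position 0 doesn't satisfy it, so the call returns None.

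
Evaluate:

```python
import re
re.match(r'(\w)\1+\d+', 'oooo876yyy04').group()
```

'oooo876'

`match` is anchored at position 0; if the pattern doesn't fit there, it returns None.
The match spans [0:7] → 'oooo876'.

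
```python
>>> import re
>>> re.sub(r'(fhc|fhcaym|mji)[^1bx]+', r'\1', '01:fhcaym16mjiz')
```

'01:fhc16mji'

Matches: at [3:9] → 'fhcaym'; at [11:15] → 'mjiz'.
`\1` in the replacement pulls in group 1's text for each match.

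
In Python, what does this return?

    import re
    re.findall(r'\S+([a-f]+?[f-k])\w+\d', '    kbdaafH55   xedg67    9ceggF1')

['af', 'dg', 'eg']

This matches one or more of a non-whitespace character; then one or more of a character in [a-f] (lazy), then a character in [f-k] (captured); then one or more of a word character, then a digit.
Scanning left to right: at [4:13] match 'kbdaafH55', group 1 = 'af'; at [16:22] match 'xedg67', group 1 = 'dg'; at [26:33] match '9ceggF1', group 1 = 'eg'.
`findall` collects group 1 from each match (3 total).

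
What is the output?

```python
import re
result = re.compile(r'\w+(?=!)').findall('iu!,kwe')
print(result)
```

The `(?=…)`/`(?<=…)` assertion just peeks at neighbouring text; it doesn't advance the match position.
Walking the string: at [0:2] → 'iu'.
Since nothing is captured, `findall` lists the 1 matched substring directly.

['iu']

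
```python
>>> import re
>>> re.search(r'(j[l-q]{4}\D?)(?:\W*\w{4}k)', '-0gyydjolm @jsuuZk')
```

None

Pattern: a literal 'j', then exactly 4 of a character in [l-q], then optionally a non-digit (captured); then zero or more of a non-word character, then exactly 4 of a word character, then a literal 'k' (non-capturing group).
Unlike `match`, `search` isn't anchored — it looks for the pattern anywhere in the string.
Here nothing in the string fits, so the call returns None.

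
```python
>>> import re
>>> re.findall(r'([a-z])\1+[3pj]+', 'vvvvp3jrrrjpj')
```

['v', 'r']

A backreference is literal: `\1` must see the identical characters the first group matched.
With a single group, `findall` returns only what that group captured — 2 items.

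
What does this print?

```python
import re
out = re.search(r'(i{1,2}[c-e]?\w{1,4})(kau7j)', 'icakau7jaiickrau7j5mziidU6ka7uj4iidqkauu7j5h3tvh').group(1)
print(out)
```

The match spans [0:8] → 'icakau7j'.
Captured: group 1 = 'ica', group 2 = 'kau7j'.

ica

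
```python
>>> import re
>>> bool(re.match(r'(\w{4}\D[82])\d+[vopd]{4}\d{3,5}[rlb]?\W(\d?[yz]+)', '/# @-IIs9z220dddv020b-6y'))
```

With `match`, the pattern is implicitly anchored at the beginning.
Here the pattern fails at index 0, so the call returns None, and `bool(None)` is False.

False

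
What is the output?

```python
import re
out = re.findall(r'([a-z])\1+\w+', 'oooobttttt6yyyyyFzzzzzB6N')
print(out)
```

['o']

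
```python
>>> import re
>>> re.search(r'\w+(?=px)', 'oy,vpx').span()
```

(3, 4)

The positive lookaround only admits positions where the adjacent text matches; those characters stay outside the span.
`re.search` scans for the first position where the pattern succeeds.
The match spans [3:4] → 'v'.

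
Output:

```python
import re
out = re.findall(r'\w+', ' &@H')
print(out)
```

['H']

This matches one or more of a word character.
Walking the string: at [3:4] → 'H'.
With no groups in the pattern, `findall` gives back each whole match — 1 here.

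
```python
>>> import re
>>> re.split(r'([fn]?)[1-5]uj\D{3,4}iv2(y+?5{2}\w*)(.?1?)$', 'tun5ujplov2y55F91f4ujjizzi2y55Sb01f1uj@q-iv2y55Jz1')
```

['tun5ujplov2y55F91f4ujjizzi2y55Sb01', 'f', 'y55Jz1', '', '']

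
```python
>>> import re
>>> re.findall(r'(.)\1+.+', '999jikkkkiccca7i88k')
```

['9']

`\1` is not a pattern — it's the concrete string captured by group 1, re-applied verbatim.
Walking the string: at [0:19] match '999jikkkkiccca7i88k', group 1 = '9'.
One capturing group, so `findall` returns just the captured substring from the one match — 1 in all.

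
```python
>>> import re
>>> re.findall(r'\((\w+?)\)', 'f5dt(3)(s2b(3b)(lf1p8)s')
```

['3', '3b', 'lf1p8']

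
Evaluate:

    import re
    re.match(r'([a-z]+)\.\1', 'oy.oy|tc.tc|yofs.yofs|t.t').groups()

('oy',)

The match spans [0:5] → 'oy.oy'.
Captured: group 1 = 'oy'.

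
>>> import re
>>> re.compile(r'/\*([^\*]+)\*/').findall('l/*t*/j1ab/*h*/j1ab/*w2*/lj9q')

['t', 'h', 'w2']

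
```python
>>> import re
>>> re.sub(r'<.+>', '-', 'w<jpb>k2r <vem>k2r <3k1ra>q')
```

'w-q'

`sub` substitutes '-' at each match site.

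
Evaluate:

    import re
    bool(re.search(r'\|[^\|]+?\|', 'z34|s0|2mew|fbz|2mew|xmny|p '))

`re.search` scans for the first position where the pattern succeeds.
The match spans [3:7] → '|s0|'.

True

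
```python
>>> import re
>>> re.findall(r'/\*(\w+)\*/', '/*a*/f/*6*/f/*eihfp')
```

`findall` collects group 1 from each match (2 total).

['a', '6']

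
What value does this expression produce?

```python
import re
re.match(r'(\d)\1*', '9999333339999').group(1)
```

'9'

The backreference `\1` re-matches whatever the first group consumed, character for character.
`re.match` won't scan ahead — the pattern has to work from the very first character.
The match spans [0:4] → '9999'.
Captured: group 1 = '9'.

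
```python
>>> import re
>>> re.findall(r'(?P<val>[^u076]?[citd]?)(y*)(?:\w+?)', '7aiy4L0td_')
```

Pattern: optionally any character except [u076], then optionally one of [citd] (captured as 'val'); then zero or more of a literal 'y' (captured); then one or more of a word character (lazy) (non-capturing group).
The `?` after the quantifier makes it lazy — it takes as little as possible before letting the rest of the pattern try.
Matches: at [0:1] match '7', groups = ('', ''); at [1:5] match 'aiy4', groups = ('ai', 'y'); at [5:7] match 'L0', groups = ('L', ''); at [7:10] match 'td_', groups = ('td', '').
`findall` packs the 2 group values into a tuple for every match.

[('', ''), ('ai', 'y'), ('L', ''), ('td', '')]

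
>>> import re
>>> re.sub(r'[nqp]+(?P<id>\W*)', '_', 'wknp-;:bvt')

'wk_bvt'

The pattern matches one or more of one of [nqp]; then zero or more of a non-word character (captured as 'id').
Matches: at [2:7] → 'np-;:'.
`sub` substitutes '_' at each match site.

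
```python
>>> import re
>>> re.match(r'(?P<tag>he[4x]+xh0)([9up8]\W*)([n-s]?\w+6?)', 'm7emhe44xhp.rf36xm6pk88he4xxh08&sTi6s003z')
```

`re.match` only tries the pattern at the start of the string.
Here the string doesn't start with a match, so the call returns None.

None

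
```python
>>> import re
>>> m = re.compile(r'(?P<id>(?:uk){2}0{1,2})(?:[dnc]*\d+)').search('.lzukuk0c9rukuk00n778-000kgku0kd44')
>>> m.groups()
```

('ukuk0',)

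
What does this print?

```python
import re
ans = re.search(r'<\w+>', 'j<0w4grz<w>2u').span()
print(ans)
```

`re.search` scans for the first position where the pattern succeeds.
The match spans [8:11] → '<w>'.

(8, 11)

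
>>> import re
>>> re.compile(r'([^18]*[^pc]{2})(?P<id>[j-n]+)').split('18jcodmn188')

['', '18', 'j', '', 'codm', 'n', '188']

This matches zero or more of any character except [18], then exactly 2 of any character except [pc] (captured); then one or more of a character in [j-n] (captured as 'id').
`re.split` interleaves the captured-group text with the surrounding fragments.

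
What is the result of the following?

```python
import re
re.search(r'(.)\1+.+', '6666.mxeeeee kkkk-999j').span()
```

(0, 22)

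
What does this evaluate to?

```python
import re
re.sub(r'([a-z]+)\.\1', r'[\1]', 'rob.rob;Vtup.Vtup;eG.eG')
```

`\1` is not a pattern — it's the concrete string captured by group 1, re-applied verbatim.
Matches: at [0:7] → 'rob.rob'.
Each match is replaced using the text its own group 1 captured.

'[rob];Vtup.Vtup;eG.eG'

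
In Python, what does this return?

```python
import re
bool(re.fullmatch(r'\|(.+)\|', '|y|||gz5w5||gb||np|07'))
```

`re.fullmatch` is like wrapping the pattern in `^…$` (in single-line mode).
Here there's no way to consume every character, so the call returns None, and `bool(None)` is False.

False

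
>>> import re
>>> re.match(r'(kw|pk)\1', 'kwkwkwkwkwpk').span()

(0, 4)

`\1` has to match the exact text group 1 already captured.
`re.match` only tries the pattern at the start of the string.
The match spans [0:4] → 'kwkw'.
Captured: group 1 = 'kw'.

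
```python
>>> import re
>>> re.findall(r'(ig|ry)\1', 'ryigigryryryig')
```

`\1` is not a pattern — it's the concrete string captured by group 1, re-applied verbatim.
With a single group, `findall` returns only what that group captured — 2 items.

['ig', 'ry']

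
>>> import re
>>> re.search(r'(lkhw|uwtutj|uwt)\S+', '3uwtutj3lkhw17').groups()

The match spans [1:14] → 'uwtutj3lkhw17'.
Captured: group 1 = 'uwtutj'.

('uwtutj',)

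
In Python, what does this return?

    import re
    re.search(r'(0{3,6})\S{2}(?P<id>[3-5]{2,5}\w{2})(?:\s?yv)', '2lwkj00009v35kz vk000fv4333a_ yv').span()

(18, 32)

This matches 3 to 6 of a literal '0' (captured); then exactly 2 of a non-whitespace character; then 2 to 5 of a character in [3-5], then exactly 2 of a word character (captured as 'id'); then optionally whitespace, then the literal 'yv' (non-capturing group).
`re.search` scans for the first position where the pattern succeeds.
The match spans [18:32] → '000fv4333a_ yv'.
Captured: group 1 = '000', group 2 = '4333a_'.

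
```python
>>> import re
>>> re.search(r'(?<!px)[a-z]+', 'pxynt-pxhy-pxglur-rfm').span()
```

(0, 5)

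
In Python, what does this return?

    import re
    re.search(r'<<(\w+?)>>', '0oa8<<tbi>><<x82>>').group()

The match spans [4:11] → '<<tbi>>'.

'<<tbi>>'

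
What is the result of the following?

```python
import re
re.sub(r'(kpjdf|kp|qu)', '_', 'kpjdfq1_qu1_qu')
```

`|` is ordered: at each position the engine commits to the first alternative that works.
`sub` substitutes '_' at each match site.

'_q1__1__'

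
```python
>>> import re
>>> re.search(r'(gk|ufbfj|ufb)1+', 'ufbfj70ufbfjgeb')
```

None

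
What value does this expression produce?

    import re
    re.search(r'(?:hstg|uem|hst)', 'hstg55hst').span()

Alternation isn't longest-match — the leftmost alternative that fits at this position is chosen.
The match spans [0:4] → 'hstg'.

(0, 4)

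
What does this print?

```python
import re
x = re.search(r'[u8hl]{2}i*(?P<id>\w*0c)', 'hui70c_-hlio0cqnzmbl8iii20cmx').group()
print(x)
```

hui70c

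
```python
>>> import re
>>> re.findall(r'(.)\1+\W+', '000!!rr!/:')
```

The backreference `\1` re-matches whatever the first group consumed, character for character.
Because there's exactly one group, `findall` drops the full match and keeps group 1 from each hit.

['0', 'r']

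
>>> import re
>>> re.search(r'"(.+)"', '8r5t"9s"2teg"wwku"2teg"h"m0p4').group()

The match spans [4:25] → '"9s"2teg"wwku"2teg"h"'.

'"9s"2teg"wwku"2teg"h"'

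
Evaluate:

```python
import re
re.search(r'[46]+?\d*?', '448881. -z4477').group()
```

'4'

This matches one or more of one of [46] (lazy); then zero or more of a digit (lazy).
The `?` after the quantifier makes it lazy — it takes as little as possible before letting the rest of the pattern try.
`re.search` scans for the first position where the pattern succeeds.
The match spans [0:1] → '4'.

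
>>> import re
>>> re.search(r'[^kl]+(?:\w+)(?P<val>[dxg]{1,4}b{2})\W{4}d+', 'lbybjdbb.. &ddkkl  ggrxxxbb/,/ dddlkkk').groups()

('dbb',)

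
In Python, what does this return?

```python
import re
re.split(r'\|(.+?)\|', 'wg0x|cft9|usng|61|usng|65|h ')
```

Matches to split on: at [4:10] → '|cft9|'; at [14:18] → '|61|'; at [22:26] → '|65|'.
The group in the pattern means `split` returns the separators' captures alongside the pieces.

['wg0x', 'cft9', 'usng', '61', 'usng', '65', 'h ']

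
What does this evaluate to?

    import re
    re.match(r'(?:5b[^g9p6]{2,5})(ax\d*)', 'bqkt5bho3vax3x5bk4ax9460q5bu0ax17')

Pattern: the literal '5b', then 2 to 5 of any character except [g9p6] (non-capturing group); then the literal 'ax', then zero or more of a digit (captured).
`re.match` only tries the pattern at the start of the string.
Here the string doesn't start with a match, so the call returns None.

None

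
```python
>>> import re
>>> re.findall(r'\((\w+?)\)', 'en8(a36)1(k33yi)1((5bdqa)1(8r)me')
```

['a36', 'k33yi', '5bdqa', '8r']

Walking the string: at [3:8] match '(a36)', group 1 = 'a36'; at [9:16] match '(k33yi)', group 1 = 'k33yi'; at [18:25] match '(5bdqa)', group 1 = '5bdqa'; at [26:30] match '(8r)', group 1 = '8r'.
One capturing group, so `findall` returns just the captured substring from each match — 4 in all.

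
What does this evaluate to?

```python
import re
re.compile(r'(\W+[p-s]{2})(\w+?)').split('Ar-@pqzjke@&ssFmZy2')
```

['Ar', '-@pq', 'z', 'jke', '@&ss', 'F', 'mZy2']

Because the quantifier is non-greedy, it stops expanding at the earliest point where the rest of the pattern can succeed.
Because the pattern has a capturing group, `split` also inserts each captured text between the pieces.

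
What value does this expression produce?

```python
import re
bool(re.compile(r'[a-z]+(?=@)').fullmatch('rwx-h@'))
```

Because the assertion is zero-width, the text it checks is not consumed and won't appear in the result.
`re.fullmatch` is like wrapping the pattern in `^…$` (in single-line mode).
Here there's no way to consume every character, so the call returns None, and `bool(None)` is False.

False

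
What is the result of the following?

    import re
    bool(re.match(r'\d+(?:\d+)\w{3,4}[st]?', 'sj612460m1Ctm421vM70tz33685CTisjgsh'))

This matches one or more of a digit; then one or more of a digit (non-capturing group); then 3 to 4 of a word character, then optionally one of [st].
With `match`, the pattern is implicitly anchored at the beginning.
Here the string doesn't start with a match, so the call returns None, and `bool(None)` is False.

False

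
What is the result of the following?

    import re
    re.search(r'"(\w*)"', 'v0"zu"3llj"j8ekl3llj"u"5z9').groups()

`re.search` tries every starting position until one works.
The match spans [2:6] → '"zu"'.
Captured: group 1 = 'zu'.

('zu',)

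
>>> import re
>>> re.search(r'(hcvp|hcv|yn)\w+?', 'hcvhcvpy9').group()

'hcvh'

`re.search` tries every starting position until one works.
The match spans [0:4] → 'hcvh'.
Captured: group 1 = 'hcv'.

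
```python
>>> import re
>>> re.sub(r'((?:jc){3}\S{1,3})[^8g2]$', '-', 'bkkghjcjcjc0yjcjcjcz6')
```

This matches the literal 'jc' repeated 3 times, then 1 to 3 of a non-whitespace character (captured); then any character except [8g2]; then anchored at the end.
Matches: at [13:21] → 'jcjcjcz6'.
Every occurrence is swapped for '-'.

'bkkghjcjcjc0y-'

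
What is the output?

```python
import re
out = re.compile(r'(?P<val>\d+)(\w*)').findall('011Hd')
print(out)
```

[('011', 'Hd')]

Multiple groups make `findall` return tuples — one 2-tuple for the one match.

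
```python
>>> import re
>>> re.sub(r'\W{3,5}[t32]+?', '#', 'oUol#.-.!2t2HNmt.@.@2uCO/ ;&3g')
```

'oUol#t2HNmt#uCO#g'

The pattern matches 3 to 5 of a non-word character; then one or more of one of [t32] (lazy).
Matches: at [4:10] → '#.-.!2'; at [16:21] → '.@.@2'; at [24:29] → '/ ;&3'.
Each match is replaced by '#'.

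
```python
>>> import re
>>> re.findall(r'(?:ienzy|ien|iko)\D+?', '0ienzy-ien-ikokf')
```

`|` is ordered: at each position the engine commits to the first alternative that works.
Matches: at [1:7] → 'ienzy-'; at [7:11] → 'ien-'; at [11:15] → 'ikok'.
With no groups in the pattern, `findall` gives back each whole match — 3 here.

['ienzy-', 'ien-', 'ikok']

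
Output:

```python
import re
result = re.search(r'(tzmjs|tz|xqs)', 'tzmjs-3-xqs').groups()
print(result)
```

('tzmjs',)

The match spans [0:5] → 'tzmjs'.
Captured: group 1 = 'tzmjs'.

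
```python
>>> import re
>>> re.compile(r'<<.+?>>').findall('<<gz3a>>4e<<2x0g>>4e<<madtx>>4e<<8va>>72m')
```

With the lazy modifier that quantifier settles for the fewest repetitions that let the rest of the pattern succeed (the atoms after it are unaffected and can still be greedy).
Matches: at [0:8] → '<<gz3a>>'; at [10:18] → '<<2x0g>>'; at [20:29] → '<<madtx>>'; at [31:38] → '<<8va>>'.
`findall` yields the raw match text (4 of them) because the pattern has no groups.

['<<gz3a>>', '<<2x0g>>', '<<madtx>>', '<<8va>>']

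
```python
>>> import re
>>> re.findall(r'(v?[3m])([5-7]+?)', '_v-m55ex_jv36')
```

[('m', '5'), ('v3', '6')]

With the lazy modifier that quantifier settles for the fewest repetitions that let the rest of the pattern succeed (the atoms after it are unaffected and can still be greedy).
`findall` packs the 2 group values into a tuple for every match.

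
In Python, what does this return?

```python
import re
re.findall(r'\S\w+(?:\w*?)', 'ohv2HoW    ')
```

This matches a non-whitespace character, then one or more of a word character; then zero or more of a word character (lazy) (non-capturing group).
With no groups in the pattern, `findall` gives back each whole match — 1 here.

['ohv2HoW']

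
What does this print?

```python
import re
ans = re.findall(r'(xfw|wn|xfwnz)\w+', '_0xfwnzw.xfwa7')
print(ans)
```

['xfw', 'xfw']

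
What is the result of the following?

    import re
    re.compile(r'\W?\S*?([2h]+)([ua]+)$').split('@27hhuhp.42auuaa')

Pattern: optionally a non-word character, then zero or more of a non-whitespace character (lazy); then one or more of one of [2h] (captured); then one or more of one of [ua] (captured); then anchored at the end.
Matches to split on: at [0:16] → '@27hhuhp.42auuaa'.
The group in the pattern means `split` returns the separators' captures alongside the pieces.

['', '2', 'auuaa', '']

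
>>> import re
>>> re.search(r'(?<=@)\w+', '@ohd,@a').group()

'ohd'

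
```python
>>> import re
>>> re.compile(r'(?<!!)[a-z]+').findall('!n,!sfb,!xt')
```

The negative lookahead/lookbehind blocks any match where the forbidden context is present.
No capturing groups, so `findall` returns the 2 full match strings.

['fb', 't']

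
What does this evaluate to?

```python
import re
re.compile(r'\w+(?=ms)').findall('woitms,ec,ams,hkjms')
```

['woit', 'a', 'hkj']

The lookaround is zero-width — it requires the adjacent text to match without consuming it, so the asserted text isn't part of the match.
Scanning left to right: at [0:4] → 'woit'; at [10:11] → 'a'; at [14:17] → 'hkj'.
Since nothing is captured, `findall` lists the 3 matched substrings directly.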